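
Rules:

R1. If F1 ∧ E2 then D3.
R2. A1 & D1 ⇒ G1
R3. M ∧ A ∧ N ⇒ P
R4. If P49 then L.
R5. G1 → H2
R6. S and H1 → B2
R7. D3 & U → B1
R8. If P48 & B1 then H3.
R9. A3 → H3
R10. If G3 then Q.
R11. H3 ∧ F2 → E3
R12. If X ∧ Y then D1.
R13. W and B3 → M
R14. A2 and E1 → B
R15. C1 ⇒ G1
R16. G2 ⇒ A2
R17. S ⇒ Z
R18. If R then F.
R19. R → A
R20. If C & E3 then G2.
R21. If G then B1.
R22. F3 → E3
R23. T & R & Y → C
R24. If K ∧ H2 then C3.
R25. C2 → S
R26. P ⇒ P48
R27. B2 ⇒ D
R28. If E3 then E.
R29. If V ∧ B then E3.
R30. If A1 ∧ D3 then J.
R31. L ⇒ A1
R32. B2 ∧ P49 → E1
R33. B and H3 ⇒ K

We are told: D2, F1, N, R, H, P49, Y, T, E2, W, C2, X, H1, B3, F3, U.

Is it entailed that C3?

D3  (by R1: F1, E2)
L  (by R4: P49)
B1  (by R7: D3, U)
D1  (by R12: X, Y)
M  (by R13: W, B3)
A  (by R19: R)
E3  (by R22: F3)
C  (by R23: T, R, Y)
S  (by R25: C2)
A1  (by R31: L)
G1  (by R2: A1, D1)
P  (by R3: M, A, N)
H2  (by R5: G1)
B2  (by R6: S, H1)
G2  (by R20: C, E3)
P48  (by R26: P)
E1  (by R32: B2, P49)
H3  (by R8: P48, B1)
A2  (by R16: G2)
B  (by R14: A2, E1)
K  (by R33: B, H3)
C3  (by R24: K, H2)

Yes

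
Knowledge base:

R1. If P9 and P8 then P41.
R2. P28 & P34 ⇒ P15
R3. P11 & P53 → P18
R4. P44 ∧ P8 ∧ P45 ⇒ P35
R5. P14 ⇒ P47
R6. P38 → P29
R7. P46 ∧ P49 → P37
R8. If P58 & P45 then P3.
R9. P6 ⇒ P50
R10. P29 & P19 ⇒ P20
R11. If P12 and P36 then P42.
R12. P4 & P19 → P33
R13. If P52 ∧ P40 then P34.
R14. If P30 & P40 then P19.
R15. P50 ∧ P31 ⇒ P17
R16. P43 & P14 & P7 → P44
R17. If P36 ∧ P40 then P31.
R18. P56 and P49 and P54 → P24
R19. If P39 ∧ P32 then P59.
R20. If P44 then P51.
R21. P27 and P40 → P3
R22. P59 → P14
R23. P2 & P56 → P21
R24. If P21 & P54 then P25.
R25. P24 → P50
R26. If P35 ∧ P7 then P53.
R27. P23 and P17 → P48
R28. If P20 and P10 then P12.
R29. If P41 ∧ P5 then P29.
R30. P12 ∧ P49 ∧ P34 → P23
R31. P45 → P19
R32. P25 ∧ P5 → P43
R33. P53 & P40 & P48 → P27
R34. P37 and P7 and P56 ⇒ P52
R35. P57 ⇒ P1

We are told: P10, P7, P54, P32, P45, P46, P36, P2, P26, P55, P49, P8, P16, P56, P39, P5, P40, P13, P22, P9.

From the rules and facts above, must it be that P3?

P41  (by R1: P9, P8)
P37  (by R7: P46, P49)
P31  (by R17: P36, P40)
P24  (by R18: P56, P49, P54)
P59  (by R19: P39, P32)
P14  (by R22: P59)
P21  (by R23: P2, P56)
P25  (by R24: P21, P54)
P50  (by R25: P24)
P29  (by R29: P41, P5)
P19  (by R31: P45)
P43  (by R32: P25, P5)
P52  (by R34: P37, P7, P56)
P20  (by R10: P29, P19)
P34  (by R13: P52, P40)
P17  (by R15: P50, P31)
P44  (by R16: P43, P14, P7)
P12  (by R28: P20, P10)
P23  (by R30: P12, P49, P34)
P35  (by R4: P44, P8, P45)
P53  (by R26: P35, P7)
P48  (by R27: P23, P17)
P27  (by R33: P53, P40, P48)
P3  (by R21: P27, P40)

Yes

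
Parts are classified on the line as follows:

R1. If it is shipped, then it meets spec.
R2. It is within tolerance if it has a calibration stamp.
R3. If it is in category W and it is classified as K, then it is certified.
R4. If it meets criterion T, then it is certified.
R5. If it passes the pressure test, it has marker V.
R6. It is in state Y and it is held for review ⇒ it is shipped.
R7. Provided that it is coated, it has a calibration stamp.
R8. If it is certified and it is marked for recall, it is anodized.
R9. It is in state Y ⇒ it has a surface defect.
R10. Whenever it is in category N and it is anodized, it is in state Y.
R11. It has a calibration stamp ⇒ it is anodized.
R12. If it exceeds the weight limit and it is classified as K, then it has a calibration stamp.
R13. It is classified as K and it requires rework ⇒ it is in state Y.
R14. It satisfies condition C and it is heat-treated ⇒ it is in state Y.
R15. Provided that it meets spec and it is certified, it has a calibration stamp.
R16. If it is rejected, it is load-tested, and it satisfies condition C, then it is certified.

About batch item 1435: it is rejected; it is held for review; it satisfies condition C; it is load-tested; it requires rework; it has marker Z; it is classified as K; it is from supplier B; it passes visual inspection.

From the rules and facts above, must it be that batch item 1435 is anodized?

Yes

By R13 (it is classified as K, it requires rework): it is in state Y.
By R16 (it is rejected, it is load-tested, it satisfies condition C): it is certified.
By R6 (it is in state Y, it is held for review): it is shipped.
By R1 (it is shipped): it meets spec.
By R15 (it meets spec, it is certified): it has a calibration stamp.
By R11 (it has a calibration stamp): it is anodized.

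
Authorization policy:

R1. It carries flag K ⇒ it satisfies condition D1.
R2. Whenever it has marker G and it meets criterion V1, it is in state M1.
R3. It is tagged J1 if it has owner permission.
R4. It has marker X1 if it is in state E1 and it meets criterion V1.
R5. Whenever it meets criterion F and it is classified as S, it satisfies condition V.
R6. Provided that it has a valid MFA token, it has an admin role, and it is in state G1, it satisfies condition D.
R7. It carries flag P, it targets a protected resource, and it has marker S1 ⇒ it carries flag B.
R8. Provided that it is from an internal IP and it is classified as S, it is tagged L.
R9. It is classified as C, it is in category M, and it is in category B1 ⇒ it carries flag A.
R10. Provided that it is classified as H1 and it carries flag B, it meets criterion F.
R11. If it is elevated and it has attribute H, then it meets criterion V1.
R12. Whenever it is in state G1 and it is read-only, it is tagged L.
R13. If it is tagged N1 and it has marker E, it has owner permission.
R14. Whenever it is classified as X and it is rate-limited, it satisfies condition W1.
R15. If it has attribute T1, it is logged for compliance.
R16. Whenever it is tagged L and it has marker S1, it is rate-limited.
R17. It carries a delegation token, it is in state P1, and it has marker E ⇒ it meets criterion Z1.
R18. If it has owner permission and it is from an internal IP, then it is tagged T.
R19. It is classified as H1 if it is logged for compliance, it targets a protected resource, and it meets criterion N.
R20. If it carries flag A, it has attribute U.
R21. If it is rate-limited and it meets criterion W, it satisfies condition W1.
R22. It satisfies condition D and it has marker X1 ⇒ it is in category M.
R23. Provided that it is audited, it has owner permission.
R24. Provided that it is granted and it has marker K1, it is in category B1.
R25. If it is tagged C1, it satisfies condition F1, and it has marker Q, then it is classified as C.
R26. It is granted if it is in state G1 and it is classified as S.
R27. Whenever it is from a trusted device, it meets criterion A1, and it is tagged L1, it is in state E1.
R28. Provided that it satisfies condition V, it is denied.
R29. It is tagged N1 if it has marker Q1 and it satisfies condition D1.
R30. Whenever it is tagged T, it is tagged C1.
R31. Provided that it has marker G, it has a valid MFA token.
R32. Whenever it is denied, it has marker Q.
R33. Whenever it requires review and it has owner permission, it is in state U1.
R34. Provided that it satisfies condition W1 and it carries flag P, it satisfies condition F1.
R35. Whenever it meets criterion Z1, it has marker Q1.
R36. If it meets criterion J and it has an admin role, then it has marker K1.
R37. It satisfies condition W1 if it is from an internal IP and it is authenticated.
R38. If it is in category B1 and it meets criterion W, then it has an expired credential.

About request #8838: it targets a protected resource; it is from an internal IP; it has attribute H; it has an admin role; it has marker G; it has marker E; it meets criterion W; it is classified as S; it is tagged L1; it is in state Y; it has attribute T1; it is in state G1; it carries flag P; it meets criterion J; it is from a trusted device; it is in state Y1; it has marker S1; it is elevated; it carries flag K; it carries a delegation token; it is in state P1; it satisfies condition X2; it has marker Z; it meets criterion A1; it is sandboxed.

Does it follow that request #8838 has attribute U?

No

Forward chaining from the given facts derives: satisfies condition D1, carries flag B, is tagged L, meets criterion V1, is logged for compliance, is rate-limited, meets criterion Z1, satisfies condition W1, is granted, is in state E1, has a valid MFA token, satisfies condition F1, has marker Q1, has marker K1, is in state M1, has marker X1, satisfies condition D, is in category M, is in category B1, is tagged N1, has an expired credential, has owner permission, is tagged T, is tagged C1, is tagged J1.
The only rule concluding "it has attribute U" is R20, which needs "it carries flag A"; that is never established.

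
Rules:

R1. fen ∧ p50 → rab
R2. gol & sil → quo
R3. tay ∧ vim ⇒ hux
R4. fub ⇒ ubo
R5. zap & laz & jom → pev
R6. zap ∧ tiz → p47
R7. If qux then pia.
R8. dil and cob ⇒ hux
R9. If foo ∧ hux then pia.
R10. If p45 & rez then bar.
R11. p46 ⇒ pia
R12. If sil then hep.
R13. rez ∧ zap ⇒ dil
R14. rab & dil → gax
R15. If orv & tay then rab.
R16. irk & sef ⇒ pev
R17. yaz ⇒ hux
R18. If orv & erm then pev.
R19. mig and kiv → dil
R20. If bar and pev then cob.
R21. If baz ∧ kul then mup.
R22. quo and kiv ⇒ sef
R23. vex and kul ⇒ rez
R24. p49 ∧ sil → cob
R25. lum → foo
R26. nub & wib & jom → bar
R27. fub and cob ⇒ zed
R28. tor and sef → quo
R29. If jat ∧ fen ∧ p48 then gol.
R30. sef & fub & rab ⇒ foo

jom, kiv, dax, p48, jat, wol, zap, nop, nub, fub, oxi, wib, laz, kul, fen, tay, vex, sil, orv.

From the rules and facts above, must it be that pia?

pev  (by R5: zap, laz, jom)
rab  (by R15: orv, tay)
rez  (by R23: vex, kul)
bar  (by R26: nub, wib, jom)
gol  (by R29: jat, fen, p48)
quo  (by R2: gol, sil)
dil  (by R13: rez, zap)
cob  (by R20: bar, pev)
sef  (by R22: quo, kiv)
foo  (by R30: sef, fub, rab)
hux  (by R8: dil, cob)
pia  (by R9: foo, hux)

Yes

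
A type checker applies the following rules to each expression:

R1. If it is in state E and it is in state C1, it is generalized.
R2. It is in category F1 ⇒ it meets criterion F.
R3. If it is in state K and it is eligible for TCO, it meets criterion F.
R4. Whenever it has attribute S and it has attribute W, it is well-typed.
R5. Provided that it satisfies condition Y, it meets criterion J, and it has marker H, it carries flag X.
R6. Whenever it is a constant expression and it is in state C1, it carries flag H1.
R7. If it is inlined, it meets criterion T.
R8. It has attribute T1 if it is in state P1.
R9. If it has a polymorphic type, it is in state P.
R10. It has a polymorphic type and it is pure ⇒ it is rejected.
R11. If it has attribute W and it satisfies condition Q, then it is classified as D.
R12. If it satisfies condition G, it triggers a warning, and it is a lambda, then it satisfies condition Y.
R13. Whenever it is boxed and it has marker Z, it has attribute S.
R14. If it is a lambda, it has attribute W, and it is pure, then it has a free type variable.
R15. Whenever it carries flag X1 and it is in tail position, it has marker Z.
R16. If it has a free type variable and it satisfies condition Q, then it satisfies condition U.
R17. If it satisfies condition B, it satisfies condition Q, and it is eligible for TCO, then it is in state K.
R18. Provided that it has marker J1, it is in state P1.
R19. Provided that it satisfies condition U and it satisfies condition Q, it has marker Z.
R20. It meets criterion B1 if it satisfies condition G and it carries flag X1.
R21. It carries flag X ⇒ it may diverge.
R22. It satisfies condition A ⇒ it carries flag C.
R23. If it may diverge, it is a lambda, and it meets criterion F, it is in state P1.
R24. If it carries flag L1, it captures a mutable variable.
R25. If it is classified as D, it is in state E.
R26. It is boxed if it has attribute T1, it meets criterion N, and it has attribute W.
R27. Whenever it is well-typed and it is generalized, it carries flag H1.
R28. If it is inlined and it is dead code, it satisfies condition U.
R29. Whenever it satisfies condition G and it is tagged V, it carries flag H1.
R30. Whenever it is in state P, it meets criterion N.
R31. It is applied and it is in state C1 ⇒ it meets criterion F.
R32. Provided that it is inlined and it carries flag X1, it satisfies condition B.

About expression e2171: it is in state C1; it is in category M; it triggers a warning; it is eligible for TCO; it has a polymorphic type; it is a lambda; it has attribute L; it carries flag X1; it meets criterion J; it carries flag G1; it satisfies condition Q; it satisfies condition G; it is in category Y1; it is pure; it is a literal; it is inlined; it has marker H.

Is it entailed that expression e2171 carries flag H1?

No

Forward chaining from the given facts derives: meets criterion T, is in state P, is rejected, satisfies condition Y, meets criterion B1, meets criterion N, satisfies condition B, carries flag X, is in state K, may diverge, meets criterion F, is in state P1, has attribute T1.
Rules concluding "it carries flag H1": R6 needs "it is a constant expression"; R27 needs "it is well-typed"; R29 needs "it is tagged V" — none of these are established.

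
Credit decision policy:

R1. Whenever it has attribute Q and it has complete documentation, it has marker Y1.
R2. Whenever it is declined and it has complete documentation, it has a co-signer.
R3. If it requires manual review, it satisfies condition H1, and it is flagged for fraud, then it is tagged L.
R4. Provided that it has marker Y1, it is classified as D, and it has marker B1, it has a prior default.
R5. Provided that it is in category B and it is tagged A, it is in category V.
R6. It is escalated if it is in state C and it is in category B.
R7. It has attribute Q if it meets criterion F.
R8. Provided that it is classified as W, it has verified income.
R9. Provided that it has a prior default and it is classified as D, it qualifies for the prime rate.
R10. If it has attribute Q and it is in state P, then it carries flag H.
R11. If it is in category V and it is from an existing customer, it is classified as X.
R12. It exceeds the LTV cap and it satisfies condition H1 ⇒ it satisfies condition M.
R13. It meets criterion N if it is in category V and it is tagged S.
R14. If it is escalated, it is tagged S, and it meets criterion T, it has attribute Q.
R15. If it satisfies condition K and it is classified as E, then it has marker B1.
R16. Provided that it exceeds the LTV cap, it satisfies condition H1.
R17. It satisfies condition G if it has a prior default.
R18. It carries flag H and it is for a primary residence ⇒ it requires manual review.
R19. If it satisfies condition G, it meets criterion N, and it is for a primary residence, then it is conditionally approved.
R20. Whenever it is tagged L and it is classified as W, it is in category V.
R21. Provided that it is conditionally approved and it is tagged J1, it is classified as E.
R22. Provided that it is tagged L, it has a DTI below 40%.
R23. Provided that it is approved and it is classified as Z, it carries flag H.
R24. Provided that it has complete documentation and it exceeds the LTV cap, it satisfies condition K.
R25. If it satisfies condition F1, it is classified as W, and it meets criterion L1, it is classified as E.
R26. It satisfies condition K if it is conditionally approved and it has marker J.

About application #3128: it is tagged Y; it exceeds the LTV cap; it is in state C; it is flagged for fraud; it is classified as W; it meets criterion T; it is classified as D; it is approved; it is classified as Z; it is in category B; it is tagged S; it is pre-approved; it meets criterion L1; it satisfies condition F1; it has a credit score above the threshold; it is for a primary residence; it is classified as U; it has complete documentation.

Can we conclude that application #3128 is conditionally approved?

By R6 (it is in state C, it is in category B): it is escalated.
By R14 (it is escalated, it is tagged S, it meets criterion T): it has attribute Q.
By R16 (it exceeds the LTV cap): it satisfies condition H1.
By R23 (it is approved, it is classified as Z): it carries flag H.
By R24 (it has complete documentation, it exceeds the LTV cap): it satisfies condition K.
By R25 (it satisfies condition F1, it is classified as W, it meets criterion L1): it is classified as E.
By R1 (it has attribute Q, it has complete documentation): it has marker Y1.
By R15 (it satisfies condition K, it is classified as E): it has marker B1.
By R18 (it carries flag H, it is for a primary residence): it requires manual review.
By R3 (it requires manual review, it satisfies condition H1, it is flagged for fraud): it is tagged L.
By R4 (it has marker Y1, it is classified as D, it has marker B1): it has a prior default.
By R17 (it has a prior default): it satisfies condition G.
By R20 (it is tagged L, it is classified as W): it is in category V.
By R13 (it is in category V, it is tagged S): it meets criterion N.
By R19 (it satisfies condition G, it meets criterion N, it is for a primary residence): it is conditionally approved.

Yes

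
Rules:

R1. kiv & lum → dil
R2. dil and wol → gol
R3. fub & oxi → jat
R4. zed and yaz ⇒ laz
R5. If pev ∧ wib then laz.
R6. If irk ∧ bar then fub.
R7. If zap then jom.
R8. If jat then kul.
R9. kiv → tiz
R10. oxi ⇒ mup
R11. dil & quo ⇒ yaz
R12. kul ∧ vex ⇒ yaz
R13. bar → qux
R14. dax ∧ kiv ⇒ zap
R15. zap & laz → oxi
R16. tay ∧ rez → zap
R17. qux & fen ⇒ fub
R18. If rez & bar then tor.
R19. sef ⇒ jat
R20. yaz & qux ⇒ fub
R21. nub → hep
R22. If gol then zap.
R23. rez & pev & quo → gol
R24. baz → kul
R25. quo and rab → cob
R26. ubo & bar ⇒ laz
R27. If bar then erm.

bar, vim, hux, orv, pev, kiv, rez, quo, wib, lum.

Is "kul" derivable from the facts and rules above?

dil  (by R1: kiv, lum)
laz  (by R5: pev, wib)
yaz  (by R11: dil, quo)
qux  (by R13: bar)
fub  (by R20: yaz, qux)
gol  (by R23: rez, pev, quo)
zap  (by R22: gol)
oxi  (by R15: zap, laz)
jat  (by R3: fub, oxi)
kul  (by R8: jat)

Yes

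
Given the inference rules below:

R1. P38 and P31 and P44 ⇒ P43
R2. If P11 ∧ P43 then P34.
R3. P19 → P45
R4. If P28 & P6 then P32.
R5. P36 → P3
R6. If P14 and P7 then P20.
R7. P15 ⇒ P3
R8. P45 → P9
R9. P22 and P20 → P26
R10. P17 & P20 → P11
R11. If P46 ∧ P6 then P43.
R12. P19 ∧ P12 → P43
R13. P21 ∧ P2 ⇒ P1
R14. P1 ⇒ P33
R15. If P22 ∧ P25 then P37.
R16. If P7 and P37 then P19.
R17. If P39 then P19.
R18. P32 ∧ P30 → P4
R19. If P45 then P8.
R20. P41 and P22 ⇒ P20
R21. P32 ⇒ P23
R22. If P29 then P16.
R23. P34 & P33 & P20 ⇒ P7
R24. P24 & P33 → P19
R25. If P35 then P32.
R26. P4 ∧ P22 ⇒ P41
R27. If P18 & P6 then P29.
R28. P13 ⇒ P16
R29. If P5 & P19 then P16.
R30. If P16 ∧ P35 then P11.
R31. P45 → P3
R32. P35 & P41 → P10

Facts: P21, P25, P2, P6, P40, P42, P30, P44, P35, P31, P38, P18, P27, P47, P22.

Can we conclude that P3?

Yes

P43  (by R1: P38, P31, P44)
P1  (by R13: P21, P2)
P33  (by R14: P1)
P37  (by R15: P22, P25)
P32  (by R25: P35)
P29  (by R27: P18, P6)
P4  (by R18: P32, P30)
P16  (by R22: P29)
P41  (by R26: P4, P22)
P11  (by R30: P16, P35)
P34  (by R2: P11, P43)
P20  (by R20: P41, P22)
P7  (by R23: P34, P33, P20)
P19  (by R16: P7, P37)
P45  (by R3: P19)
P3  (by R31: P45)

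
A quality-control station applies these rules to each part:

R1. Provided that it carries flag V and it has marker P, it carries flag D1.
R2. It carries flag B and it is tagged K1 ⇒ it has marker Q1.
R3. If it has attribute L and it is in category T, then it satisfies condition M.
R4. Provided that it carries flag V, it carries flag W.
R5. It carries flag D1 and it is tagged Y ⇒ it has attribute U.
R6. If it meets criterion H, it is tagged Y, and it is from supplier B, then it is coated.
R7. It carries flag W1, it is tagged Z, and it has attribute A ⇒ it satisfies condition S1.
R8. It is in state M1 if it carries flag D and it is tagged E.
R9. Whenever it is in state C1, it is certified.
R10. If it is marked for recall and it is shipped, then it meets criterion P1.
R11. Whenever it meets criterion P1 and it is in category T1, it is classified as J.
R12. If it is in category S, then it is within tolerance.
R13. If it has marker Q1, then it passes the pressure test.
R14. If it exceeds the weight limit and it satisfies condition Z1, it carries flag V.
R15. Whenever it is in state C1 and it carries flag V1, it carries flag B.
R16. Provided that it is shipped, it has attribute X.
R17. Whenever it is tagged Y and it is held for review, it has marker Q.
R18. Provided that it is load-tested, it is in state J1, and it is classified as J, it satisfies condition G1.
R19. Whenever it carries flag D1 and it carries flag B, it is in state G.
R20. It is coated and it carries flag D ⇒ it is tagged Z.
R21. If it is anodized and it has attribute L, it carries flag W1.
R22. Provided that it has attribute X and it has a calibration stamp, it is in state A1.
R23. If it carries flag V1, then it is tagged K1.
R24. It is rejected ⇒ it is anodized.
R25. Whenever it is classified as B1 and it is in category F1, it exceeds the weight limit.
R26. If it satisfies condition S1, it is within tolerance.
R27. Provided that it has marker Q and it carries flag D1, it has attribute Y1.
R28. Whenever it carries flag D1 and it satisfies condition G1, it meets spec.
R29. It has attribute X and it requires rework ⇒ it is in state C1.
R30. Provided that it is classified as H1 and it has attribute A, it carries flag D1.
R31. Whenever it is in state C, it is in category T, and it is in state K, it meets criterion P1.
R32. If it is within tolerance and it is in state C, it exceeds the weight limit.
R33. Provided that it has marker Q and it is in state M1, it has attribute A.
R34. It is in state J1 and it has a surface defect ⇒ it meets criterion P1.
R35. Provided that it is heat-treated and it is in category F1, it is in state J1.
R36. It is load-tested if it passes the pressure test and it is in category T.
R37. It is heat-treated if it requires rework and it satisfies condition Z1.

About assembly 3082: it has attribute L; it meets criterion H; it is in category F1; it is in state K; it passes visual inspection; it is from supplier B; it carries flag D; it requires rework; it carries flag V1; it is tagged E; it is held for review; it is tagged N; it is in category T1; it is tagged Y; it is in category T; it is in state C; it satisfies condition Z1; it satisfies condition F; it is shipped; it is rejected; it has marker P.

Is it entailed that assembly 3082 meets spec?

Yes

By R6 (it meets criterion H, it is tagged Y, it is from supplier B): it is coated.
By R8 (it carries flag D, it is tagged E): it is in state M1.
By R16 (it is shipped): it has attribute X.
By R17 (it is tagged Y, it is held for review): it has marker Q.
By R20 (it is coated, it carries flag D): it is tagged Z.
By R23 (it carries flag V1): it is tagged K1.
By R24 (it is rejected): it is anodized.
By R29 (it has attribute X, it requires rework): it is in state C1.
By R31 (it is in state C, it is in category T, it is in state K): it meets criterion P1.
By R33 (it has marker Q, it is in state M1): it has attribute A.
By R37 (it requires rework, it satisfies condition Z1): it is heat-treated.
By R11 (it meets criterion P1, it is in category T1): it is classified as J.
By R15 (it is in state C1, it carries flag V1): it carries flag B.
By R21 (it is anodized, it has attribute L): it carries flag W1.
By R35 (it is heat-treated, it is in category F1): it is in state J1.
By R2 (it carries flag B, it is tagged K1): it has marker Q1.
By R7 (it carries flag W1, it is tagged Z, it has attribute A): it satisfies condition S1.
By R13 (it has marker Q1): it passes the pressure test.
By R26 (it satisfies condition S1): it is within tolerance.
By R32 (it is within tolerance, it is in state C): it exceeds the weight limit.
By R36 (it passes the pressure test, it is in category T): it is load-tested.
By R14 (it exceeds the weight limit, it satisfies condition Z1): it carries flag V.
By R18 (it is load-tested, it is in state J1, it is classified as J): it satisfies condition G1.
By R1 (it carries flag V, it has marker P): it carries flag D1.
By R28 (it carries flag D1, it satisfies condition G1): it meets spec.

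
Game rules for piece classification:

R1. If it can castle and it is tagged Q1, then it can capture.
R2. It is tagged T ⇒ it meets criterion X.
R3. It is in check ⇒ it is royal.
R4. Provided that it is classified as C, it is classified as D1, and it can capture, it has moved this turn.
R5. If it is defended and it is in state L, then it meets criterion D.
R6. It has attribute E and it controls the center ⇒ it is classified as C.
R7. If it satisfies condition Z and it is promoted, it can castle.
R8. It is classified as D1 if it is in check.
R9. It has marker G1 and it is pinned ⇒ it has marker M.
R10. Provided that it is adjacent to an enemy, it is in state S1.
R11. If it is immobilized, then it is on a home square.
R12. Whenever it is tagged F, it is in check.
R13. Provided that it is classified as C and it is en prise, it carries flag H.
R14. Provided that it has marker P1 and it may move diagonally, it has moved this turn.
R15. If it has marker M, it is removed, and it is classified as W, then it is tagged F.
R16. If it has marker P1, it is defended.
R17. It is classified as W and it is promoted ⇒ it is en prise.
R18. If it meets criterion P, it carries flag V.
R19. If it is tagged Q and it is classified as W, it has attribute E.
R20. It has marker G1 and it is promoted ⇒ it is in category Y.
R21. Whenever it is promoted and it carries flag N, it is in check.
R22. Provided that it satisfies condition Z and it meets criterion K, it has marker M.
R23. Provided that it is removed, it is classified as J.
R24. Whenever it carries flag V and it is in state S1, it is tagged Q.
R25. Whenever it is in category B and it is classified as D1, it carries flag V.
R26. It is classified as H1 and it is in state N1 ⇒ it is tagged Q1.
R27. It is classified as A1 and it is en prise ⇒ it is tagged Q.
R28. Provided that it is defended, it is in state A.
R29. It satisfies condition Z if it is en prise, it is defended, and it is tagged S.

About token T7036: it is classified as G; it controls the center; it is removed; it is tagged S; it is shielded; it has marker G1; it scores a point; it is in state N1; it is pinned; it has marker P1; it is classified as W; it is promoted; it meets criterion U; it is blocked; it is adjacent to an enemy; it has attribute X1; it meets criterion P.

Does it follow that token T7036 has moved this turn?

No

Forward chaining from the given facts derives: has marker M, is in state S1, is tagged F, is defended, is en prise, carries flag V, is in category Y, is classified as J, is tagged Q, is in state A, satisfies condition Z, can castle, is in check, has attribute E, is royal, is classified as C, is classified as D1, carries flag H.
Rules concluding "it has moved this turn": R4 needs "it can capture"; R14 needs "it may move diagonally" — none of these are established.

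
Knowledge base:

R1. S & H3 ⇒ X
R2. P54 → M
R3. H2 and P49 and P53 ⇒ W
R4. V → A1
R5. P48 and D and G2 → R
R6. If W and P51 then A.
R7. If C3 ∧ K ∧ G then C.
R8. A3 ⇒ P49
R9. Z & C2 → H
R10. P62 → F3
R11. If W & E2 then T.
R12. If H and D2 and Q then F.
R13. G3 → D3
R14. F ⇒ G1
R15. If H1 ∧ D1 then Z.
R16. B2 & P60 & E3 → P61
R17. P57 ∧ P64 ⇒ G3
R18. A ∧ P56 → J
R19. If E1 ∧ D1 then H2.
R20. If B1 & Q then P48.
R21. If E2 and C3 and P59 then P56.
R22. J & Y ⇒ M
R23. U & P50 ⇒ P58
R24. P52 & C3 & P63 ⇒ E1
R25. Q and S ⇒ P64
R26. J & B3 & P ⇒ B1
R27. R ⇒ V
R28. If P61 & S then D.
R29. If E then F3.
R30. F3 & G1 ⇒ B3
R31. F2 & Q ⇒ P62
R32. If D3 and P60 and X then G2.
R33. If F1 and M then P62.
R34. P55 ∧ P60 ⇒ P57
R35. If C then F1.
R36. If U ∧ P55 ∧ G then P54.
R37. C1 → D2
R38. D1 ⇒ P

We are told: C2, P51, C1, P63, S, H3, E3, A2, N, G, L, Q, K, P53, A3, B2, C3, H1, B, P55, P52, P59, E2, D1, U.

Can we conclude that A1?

Forward chaining from the given facts derives: X, C, P49, Z, P56, E1, P64, F1, P54, D2, P, M, H, F, G1, H2, P62, W, A, F3, T, J, B3, B1, P48.
The only rule concluding A1 is R4, which needs V; that is never established.

No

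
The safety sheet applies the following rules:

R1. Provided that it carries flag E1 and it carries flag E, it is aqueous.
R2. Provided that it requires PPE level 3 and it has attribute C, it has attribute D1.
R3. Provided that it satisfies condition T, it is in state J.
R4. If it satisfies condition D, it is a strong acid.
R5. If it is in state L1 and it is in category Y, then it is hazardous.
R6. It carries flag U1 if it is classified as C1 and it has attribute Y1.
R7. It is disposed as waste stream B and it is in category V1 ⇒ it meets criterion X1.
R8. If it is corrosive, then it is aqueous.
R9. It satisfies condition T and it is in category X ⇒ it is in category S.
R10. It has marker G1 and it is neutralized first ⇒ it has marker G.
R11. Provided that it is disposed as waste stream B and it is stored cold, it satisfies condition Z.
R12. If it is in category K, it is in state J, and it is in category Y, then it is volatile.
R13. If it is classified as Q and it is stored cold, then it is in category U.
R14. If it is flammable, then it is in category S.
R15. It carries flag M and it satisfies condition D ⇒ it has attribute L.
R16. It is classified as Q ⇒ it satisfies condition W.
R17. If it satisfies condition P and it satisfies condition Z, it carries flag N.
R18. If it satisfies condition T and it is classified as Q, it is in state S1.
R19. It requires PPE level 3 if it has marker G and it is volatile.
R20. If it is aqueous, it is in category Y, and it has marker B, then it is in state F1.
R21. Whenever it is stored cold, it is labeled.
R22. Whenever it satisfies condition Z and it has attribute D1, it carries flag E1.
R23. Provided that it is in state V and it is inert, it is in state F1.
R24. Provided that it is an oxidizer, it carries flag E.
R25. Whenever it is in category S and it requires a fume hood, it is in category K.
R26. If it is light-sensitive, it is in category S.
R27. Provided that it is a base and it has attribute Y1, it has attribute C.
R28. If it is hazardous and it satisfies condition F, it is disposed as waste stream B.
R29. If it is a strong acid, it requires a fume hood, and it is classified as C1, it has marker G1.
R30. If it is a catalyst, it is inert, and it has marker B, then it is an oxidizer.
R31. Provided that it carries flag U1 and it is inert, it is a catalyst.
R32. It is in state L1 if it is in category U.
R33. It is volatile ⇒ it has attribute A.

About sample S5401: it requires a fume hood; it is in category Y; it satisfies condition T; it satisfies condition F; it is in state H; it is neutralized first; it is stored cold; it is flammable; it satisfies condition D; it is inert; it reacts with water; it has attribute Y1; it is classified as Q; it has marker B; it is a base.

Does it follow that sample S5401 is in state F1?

No

Forward chaining from the given facts derives: is in state J, is a strong acid, is in category U, is in category S, satisfies condition W, is in state S1, is labeled, is in category K, has attribute C, is in state L1, is hazardous, is volatile, is disposed as waste stream B, has attribute A, satisfies condition Z.
Rules concluding "it is in state F1": R20 needs "it is aqueous"; R23 needs "it is in state V" — none of these are established.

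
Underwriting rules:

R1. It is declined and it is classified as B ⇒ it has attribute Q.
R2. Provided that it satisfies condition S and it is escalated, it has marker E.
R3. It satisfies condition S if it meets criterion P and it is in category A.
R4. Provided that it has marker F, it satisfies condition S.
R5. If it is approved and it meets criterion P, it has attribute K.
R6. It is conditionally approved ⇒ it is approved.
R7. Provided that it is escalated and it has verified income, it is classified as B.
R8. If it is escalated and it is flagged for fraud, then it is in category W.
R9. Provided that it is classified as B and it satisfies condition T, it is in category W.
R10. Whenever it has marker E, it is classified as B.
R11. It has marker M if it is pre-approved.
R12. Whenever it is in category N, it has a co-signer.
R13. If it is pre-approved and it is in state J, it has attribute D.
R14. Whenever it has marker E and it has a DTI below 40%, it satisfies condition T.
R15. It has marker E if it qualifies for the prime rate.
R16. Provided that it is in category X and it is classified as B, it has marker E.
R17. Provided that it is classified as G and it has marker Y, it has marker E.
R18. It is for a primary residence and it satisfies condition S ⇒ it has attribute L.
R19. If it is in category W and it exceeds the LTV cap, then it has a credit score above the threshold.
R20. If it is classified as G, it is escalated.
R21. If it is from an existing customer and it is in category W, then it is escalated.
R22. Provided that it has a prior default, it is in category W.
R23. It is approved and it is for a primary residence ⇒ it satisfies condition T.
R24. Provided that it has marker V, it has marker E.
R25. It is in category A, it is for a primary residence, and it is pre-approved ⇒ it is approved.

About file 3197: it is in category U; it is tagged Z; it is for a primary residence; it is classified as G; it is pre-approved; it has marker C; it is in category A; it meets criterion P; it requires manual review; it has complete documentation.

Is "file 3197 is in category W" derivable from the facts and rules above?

Yes

By R3 (it meets criterion P, it is in category A): it satisfies condition S.
By R20 (it is classified as G): it is escalated.
By R25 (it is in category A, it is for a primary residence, it is pre-approved): it is approved.
By R2 (it satisfies condition S, it is escalated): it has marker E.
By R10 (it has marker E): it is classified as B.
By R23 (it is approved, it is for a primary residence): it satisfies condition T.
By R9 (it is classified as B, it satisfies condition T): it is in category W.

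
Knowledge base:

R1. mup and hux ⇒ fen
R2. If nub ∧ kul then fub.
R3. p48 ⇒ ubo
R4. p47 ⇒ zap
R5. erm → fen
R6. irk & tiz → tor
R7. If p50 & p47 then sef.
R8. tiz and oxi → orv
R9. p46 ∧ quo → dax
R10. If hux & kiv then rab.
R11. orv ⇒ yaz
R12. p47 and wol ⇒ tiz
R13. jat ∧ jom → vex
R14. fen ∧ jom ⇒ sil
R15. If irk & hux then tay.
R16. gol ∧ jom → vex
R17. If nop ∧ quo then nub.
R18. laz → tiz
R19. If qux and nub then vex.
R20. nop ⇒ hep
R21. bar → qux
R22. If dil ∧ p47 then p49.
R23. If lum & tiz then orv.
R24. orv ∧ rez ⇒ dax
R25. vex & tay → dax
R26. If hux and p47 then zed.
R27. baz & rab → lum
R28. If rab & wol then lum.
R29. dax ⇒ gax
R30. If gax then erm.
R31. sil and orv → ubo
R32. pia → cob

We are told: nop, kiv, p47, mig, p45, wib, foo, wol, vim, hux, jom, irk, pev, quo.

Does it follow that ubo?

No

Forward chaining from the given facts derives: zap, rab, tiz, tay, nub, hep, zed, lum, tor, orv, yaz.
Rules concluding ubo: R3 needs p48; R31 needs sil — none of these are established.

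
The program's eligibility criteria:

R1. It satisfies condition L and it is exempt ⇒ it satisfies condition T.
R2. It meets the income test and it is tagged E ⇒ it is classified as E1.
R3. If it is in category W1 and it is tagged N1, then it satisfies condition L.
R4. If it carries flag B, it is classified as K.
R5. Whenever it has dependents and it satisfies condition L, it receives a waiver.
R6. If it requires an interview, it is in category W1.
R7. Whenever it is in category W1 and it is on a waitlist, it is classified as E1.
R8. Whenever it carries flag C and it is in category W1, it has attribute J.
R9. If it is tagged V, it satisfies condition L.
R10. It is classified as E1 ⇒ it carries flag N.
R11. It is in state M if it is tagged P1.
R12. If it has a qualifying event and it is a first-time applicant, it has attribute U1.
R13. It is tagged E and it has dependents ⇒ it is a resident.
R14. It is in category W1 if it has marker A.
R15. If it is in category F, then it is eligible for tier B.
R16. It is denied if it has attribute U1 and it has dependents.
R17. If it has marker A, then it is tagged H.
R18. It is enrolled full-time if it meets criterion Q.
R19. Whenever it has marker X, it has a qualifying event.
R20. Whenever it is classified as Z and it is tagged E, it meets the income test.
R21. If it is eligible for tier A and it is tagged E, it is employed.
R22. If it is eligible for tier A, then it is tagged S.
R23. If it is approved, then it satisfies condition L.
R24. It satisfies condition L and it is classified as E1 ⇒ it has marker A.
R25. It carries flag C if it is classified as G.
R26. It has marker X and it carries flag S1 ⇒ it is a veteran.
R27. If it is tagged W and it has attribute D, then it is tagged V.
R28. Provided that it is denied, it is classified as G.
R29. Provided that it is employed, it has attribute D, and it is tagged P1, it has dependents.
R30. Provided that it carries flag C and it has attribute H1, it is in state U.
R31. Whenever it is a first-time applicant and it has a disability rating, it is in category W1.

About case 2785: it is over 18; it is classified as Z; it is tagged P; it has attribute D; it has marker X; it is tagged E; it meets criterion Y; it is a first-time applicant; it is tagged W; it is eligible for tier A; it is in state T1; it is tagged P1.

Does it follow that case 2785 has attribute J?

By R19 (it has marker X): it has a qualifying event.
By R20 (it is classified as Z, it is tagged E): it meets the income test.
By R21 (it is eligible for tier A, it is tagged E): it is employed.
By R27 (it is tagged W, it has attribute D): it is tagged V.
By R29 (it is employed, it has attribute D, it is tagged P1): it has dependents.
By R2 (it meets the income test, it is tagged E): it is classified as E1.
By R9 (it is tagged V): it satisfies condition L.
By R12 (it has a qualifying event, it is a first-time applicant): it has attribute U1.
By R16 (it has attribute U1, it has dependents): it is denied.
By R24 (it satisfies condition L, it is classified as E1): it has marker A.
By R28 (it is denied): it is classified as G.
By R14 (it has marker A): it is in category W1.
By R25 (it is classified as G): it carries flag C.
By R8 (it carries flag C, it is in category W1): it has attribute J.

Yes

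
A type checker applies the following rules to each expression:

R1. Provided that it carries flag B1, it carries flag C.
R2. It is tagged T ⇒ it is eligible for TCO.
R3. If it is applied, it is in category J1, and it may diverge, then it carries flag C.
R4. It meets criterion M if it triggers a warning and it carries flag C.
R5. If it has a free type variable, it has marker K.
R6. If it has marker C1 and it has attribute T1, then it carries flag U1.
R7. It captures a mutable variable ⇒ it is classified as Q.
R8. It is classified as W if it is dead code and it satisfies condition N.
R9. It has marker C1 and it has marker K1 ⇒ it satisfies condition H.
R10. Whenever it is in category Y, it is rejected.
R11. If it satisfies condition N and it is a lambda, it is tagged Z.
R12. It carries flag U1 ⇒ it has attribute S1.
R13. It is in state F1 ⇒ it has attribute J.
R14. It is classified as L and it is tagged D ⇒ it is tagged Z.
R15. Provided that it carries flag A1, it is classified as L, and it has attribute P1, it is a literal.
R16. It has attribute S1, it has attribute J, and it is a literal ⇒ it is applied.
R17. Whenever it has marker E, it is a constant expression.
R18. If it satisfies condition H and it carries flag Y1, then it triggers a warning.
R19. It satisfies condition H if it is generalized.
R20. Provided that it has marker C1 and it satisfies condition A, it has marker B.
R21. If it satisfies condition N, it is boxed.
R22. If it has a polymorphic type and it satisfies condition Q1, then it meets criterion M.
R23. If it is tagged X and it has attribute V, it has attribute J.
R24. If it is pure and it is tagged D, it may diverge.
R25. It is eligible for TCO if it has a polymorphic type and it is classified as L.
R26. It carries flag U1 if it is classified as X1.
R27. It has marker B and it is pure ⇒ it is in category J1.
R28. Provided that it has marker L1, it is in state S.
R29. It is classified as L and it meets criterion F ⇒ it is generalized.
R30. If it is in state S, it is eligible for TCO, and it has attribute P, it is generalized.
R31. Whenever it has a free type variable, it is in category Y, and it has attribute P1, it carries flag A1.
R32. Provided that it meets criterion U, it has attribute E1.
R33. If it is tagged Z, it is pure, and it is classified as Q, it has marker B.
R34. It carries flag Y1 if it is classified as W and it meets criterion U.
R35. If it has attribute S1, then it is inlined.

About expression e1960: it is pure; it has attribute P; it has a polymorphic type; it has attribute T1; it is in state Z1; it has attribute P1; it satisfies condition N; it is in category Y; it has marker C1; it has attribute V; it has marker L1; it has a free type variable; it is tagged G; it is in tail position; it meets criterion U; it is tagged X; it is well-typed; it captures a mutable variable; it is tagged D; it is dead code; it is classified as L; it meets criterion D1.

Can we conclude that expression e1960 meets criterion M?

By R6 (it has marker C1, it has attribute T1): it carries flag U1.
By R7 (it captures a mutable variable): it is classified as Q.
By R8 (it is dead code, it satisfies condition N): it is classified as W.
By R12 (it carries flag U1): it has attribute S1.
By R14 (it is classified as L, it is tagged D): it is tagged Z.
By R23 (it is tagged X, it has attribute V): it has attribute J.
By R24 (it is pure, it is tagged D): it may diverge.
By R25 (it has a polymorphic type, it is classified as L): it is eligible for TCO.
By R28 (it has marker L1): it is in state S.
By R30 (it is in state S, it is eligible for TCO, it has attribute P): it is generalized.
By R31 (it has a free type variable, it is in category Y, it has attribute P1): it carries flag A1.
By R33 (it is tagged Z, it is pure, it is classified as Q): it has marker B.
By R34 (it is classified as W, it meets criterion U): it carries flag Y1.
By R15 (it carries flag A1, it is classified as L, it has attribute P1): it is a literal.
By R16 (it has attribute S1, it has attribute J, it is a literal): it is applied.
By R19 (it is generalized): it satisfies condition H.
By R27 (it has marker B, it is pure): it is in category J1.
By R3 (it is applied, it is in category J1, it may diverge): it carries flag C.
By R18 (it satisfies condition H, it carries flag Y1): it triggers a warning.
By R4 (it triggers a warning, it carries flag C): it meets criterion M.

Yes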